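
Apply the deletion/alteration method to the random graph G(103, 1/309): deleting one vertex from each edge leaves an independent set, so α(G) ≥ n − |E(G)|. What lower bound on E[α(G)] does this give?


E[|E(G)|] = C(103, 2)·p = 5253 · (1/309) = 17.
E[α(G)] ≥ n − E[|E(G)|] = 103 − 17 = 86.
Numerically: ≈ 86.000000.
(This is only a lower bound; the true E[α(G)] may be larger.)

E[α(G)] ≥ 86 ≈ 86.000000.


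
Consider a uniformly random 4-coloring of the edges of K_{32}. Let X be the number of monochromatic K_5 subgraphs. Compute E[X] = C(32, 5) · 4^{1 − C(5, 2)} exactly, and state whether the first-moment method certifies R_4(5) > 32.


E[X] = C(32, 5) · 4^{1 − 10} = 201376 · 4^{−9} = 201376/262144.
As a reduced fraction: E[X] = 6293/8192 ≈ 0.7682.
Is E[X] < 1? YES.
Since E[X] < 1, there exists a 4-coloring of K_{32} with no monochromatic K_5; hence R_4(5) > 32.

E[X] = 6293/8192 ≈ 0.7682; E[X] < 1, so R_4(5) > 32.


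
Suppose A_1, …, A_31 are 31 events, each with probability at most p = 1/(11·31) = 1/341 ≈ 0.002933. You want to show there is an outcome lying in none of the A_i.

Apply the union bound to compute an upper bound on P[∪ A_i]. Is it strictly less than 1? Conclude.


Union bound: P[∪_{i=1}^{31} A_i] ≤ Σ_i P[A_i] ≤ 31·p = 31·(1/341) = 1/11.
Numerically: 1/11 ≈ 0.090909.
Is 1/11 < 1? YES.
Since P[∪ A_i] ≤ 1/11 < 1, the complement has P[∩ A_i^c] ≥ 1 − 1/11 = 10/11 > 0, so some outcome avoids every A_i.

31·p = 1/11 ≈ 0.090909; existence CERTIFIED by the union bound.


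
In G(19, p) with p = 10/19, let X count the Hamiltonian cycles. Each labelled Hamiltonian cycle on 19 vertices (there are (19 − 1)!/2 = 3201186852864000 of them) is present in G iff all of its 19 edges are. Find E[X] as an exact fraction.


K_19 has (19 − 1)!/2 = 3201186852864000 labelled Hamiltonian cycles.
For each such Hamiltonian cycle H, let X_H = 1 if all 19 edges of H are present in G. Then P[X_H = 1] = p^{19} = (10/19)^{19} = 10000000000000000000/1978419655660313589123979.
Summing the indicators: E[X] = Σ_H E[X_H] = 3201186852864000 · p^{19} = 3201186852864000 · 10000000000000000000/1978419655660313589123979 = 32011868528640000000000000000000000/1978419655660313589123979.
Numerically: E[X] ≈ 1.6181e+10.

E[X] = 3201186852864000 · (10/19)^{19} = 32011868528640000000000000000000000/1978419655660313589123979 ≈ 1.6181e+10.


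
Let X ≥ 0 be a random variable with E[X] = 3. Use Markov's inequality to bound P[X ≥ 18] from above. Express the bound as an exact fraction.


μ = E[X] = 3, a = 18.
Markov: P[X ≥ 18] ≤ μ/a = (3)/18 = 1/6.
Numerically: ≈ 0.16667.
(Since a = 18 > μ = 3.00000, the bound 1/6 is < 1 and informative.)

P[X ≥ 18] ≤ 1/6 ≈ 0.16667.


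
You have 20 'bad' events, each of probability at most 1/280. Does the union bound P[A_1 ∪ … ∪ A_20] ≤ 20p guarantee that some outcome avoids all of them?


Union bound: P[∪_{i=1}^{20} A_i] ≤ Σ_i P[A_i] ≤ 20·p = 20·(1/280) = 1/14.
Numerically: 1/14 ≈ 0.0714.
Is 1/14 < 1? YES.
Since P[∪ A_i] ≤ 1/14 < 1, the complement has P[∩ A_i^c] ≥ 1 − 1/14 = 13/14 > 0, so some outcome avoids every A_i.

20·p = 1/14 ≈ 0.0714; existence CERTIFIED by the union bound.


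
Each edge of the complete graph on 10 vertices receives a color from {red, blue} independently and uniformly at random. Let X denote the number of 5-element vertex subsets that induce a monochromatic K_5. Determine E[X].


Let X = Σ_S X_S over the C(10, 5) = 252 subsets S of size 5, where X_S = 1 if the K_5 on S is monochromatic.
For a fixed S, the K_5 on S has C(5, 2) = 10 edges. P[all 10 edges red] = (1/2)^10, and likewise for blue, so P[monochromatic] = 2·(1/2)^10 = 2^{1 − 10} = 1/512.
By linearity of expectation: E[X] = C(10, 5) · 2^{1 − 10} = 252 · 1/512 = 63/128.
Numerically: E[X] ≈ 0.492188.

E[X] = C(10,5)·2^(1−C(5,2)) = 63/128 ≈ 0.492188.


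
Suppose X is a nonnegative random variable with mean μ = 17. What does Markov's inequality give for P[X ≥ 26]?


μ = E[X] = 17, a = 26.
Markov: P[X ≥ 26] ≤ μ/a = (17)/26 = 17/26.
Numerically: ≈ 0.653846.
(Since a = 26 > μ = 17.000000, the bound 17/26 is < 1 and informative.)

P[X ≥ 26] ≤ 17/26 ≈ 0.653846.


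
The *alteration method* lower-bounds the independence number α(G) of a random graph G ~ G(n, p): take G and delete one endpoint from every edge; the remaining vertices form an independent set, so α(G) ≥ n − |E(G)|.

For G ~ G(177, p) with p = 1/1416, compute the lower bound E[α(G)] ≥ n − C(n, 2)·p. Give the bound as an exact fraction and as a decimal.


E[|E(G)|] = C(177, 2)·p = 15576 · (1/1416) = 11.
E[α(G)] ≥ n − E[|E(G)|] = 177 − 11 = 166.
Numerically: ≈ 166.0000.
(This is only a lower bound; the true E[α(G)] may be larger.)

E[α(G)] ≥ 166 ≈ 166.0000.


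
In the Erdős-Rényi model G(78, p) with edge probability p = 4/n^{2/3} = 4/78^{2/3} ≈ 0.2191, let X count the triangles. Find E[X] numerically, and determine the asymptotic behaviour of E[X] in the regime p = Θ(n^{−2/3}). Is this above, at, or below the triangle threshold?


Number of potential triangles: C(78, 3) = 76076.
Each occurs with probability p³ ≈ (0.2191)³ ≈ 1.051940e-02.
By linearity: E[X] = C(78, 3)·p³ ≈ 76076 · 1.051940e-02 ≈ 800.2735.
Since α = 2/3 < 1, p = c/n^{2/3} ≫ 1/n is above the triangle threshold p ~ 1/n. Asymptotically E[X] ~ (c³/6)·n^{3(1−α)} = (4³/6)·n^{1} → ∞; triangles are abundant w.h.p.

E[X] ≈ 800.2735; in regime p = Θ(1/n^{2/3}) E[X] diverges (above the triangle threshold p ~ 1/n).


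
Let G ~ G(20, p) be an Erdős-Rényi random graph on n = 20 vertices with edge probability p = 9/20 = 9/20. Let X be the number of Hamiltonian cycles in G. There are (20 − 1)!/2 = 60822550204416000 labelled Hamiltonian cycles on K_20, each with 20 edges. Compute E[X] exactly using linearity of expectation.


K_20 has (20 − 1)!/2 = 60822550204416000 labelled Hamiltonian cycles.
For each such Hamiltonian cycle H, let X_H = 1 if all 20 edges of H are present in G. Then P[X_H = 1] = p^{20} = (9/20)^{20} = 12157665459056928801/104857600000000000000000000.
By linearity of expectation: E[X] = Σ_H E[X_H] = 60822550204416000 · p^{20} = 60822550204416000 · 12157665459056928801/104857600000000000000000000 = 180532279724605553545860280221/25600000000000000000.
Numerically: E[X] ≈ 7.05204e+09.

E[X] = 60822550204416000 · (9/20)^{20} = 180532279724605553545860280221/25600000000000000000 ≈ 7.05204e+09.


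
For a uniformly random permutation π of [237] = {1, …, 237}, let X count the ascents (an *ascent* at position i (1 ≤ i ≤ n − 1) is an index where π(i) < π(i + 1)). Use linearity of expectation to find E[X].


Write X = Σ X_I over i = 1, …, 236, with X_I the indicator of one ascent.
There are 236 indicators.
For each fixed i, the pair (π(i), π(i+1)) is a uniformly random ordered pair of distinct values from {1, …, 237}; by symmetry P[π(i) < π(i+1)] = 1/2.
By linearity: E[X] = 236 · (1/2) = (237 − 1) · (1/2) = 118 ≈ 118.000.

E[X] = 118 = 118.000.


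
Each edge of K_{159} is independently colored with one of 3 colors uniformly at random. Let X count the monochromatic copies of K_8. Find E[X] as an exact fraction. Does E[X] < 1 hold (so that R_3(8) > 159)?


E[X] = C(159, 8) · 3^{1 − 28} = 8471208603429 · 3^{−27} = 8471208603429/7625597484987.
As a reduced fraction: E[X] = 941245400381/847288609443 ≈ 1.1109.
Is E[X] < 1? NO.
Since E[X] ≥ 1, the first-moment bound is inconclusive at n = 159; it does NOT by itself certify R_3(8) > 159.

E[X] = 941245400381/847288609443 ≈ 1.1109; E[X] ≥ 1; first-moment method inconclusive here.


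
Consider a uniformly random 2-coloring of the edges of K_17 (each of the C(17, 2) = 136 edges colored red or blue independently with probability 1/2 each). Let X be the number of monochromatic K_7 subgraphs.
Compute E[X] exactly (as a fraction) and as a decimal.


Let X = Σ_S X_S over the C(17, 7) = 19448 subsets S of size 7, where X_S = 1 if the K_7 on S is monochromatic.
For a fixed S, the K_7 on S has C(7, 2) = 21 edges. P[all 21 edges red] = (1/2)^21, and likewise for blue, so P[monochromatic] = 2·(1/2)^21 = 2^{1 − 21} = 1/1048576.
Summing: E[X] = C(17, 7) · 2^{1 − 21} = 19448 · 1/1048576 = 2431/131072.
Numerically: E[X] ≈ 0.019.

E[X] = C(17,7)·2^(1−C(7,2)) = 2431/131072 ≈ 0.019.


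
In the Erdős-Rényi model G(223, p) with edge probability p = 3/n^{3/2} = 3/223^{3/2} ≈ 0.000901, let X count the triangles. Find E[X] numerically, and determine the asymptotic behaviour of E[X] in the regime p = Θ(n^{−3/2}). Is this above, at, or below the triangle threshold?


Number of potential triangles: C(223, 3) = 1823471.
Each occurs with probability p³ ≈ (0.000901)³ ≈ 7.31125e-10.
By linearity: E[X] = C(223, 3)·p³ ≈ 1823471 · 7.31125e-10 ≈ 0.001.
Since α = 3/2 > 1, p = c/n^{3/2} = o(1/n) is below the triangle threshold p ~ 1/n. Asymptotically E[X] ~ (c³/6)·n^{3(1−α)} = (3³/6)·n^{-1.5} → 0, so by Markov's inequality G has no triangles w.h.p.

E[X] ≈ 0.001; in regime p = Θ(1/n^{3/2}) E[X] tends to 0 (below the triangle threshold p ~ 1/n).


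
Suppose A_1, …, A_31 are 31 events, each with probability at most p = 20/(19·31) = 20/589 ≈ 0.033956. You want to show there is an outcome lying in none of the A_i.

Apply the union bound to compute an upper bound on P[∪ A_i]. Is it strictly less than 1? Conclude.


Union bound: P[∪_{i=1}^{31} A_i] ≤ Σ_i P[A_i] ≤ 31·p = 31·(20/589) = 20/19.
Numerically: 20/19 ≈ 1.052632.
Is 20/19 < 1? NO.
Since the bound 20/19 is ≥ 1, the union bound is uninformative here; it does NOT by itself certify existence.

31·p = 20/19 ≈ 1.052632; existence NOT certified by the union bound.


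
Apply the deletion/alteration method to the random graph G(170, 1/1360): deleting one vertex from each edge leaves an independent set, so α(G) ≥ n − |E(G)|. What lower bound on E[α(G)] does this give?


E[|E(G)|] = C(170, 2)·p = 14365 · (1/1360) = 169/16.
E[α(G)] ≥ n − E[|E(G)|] = 170 − 169/16 = 2551/16.
Numerically: ≈ 159.437500.
(This is only a lower bound; the true E[α(G)] may be larger.)

E[α(G)] ≥ 2551/16 ≈ 159.437500.


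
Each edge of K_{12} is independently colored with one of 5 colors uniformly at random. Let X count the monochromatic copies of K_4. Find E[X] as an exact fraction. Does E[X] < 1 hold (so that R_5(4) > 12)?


E[X] = C(12, 4) · 5^{1 − 6} = 495 · 5^{−5} = 495/3125.
As a reduced fraction: E[X] = 99/625 ≈ 0.1584.
Is E[X] < 1? YES.
Since E[X] < 1, there exists a 5-coloring of K_{12} with no monochromatic K_4; hence R_5(4) > 12.

E[X] = 99/625 ≈ 0.1584; E[X] < 1, so R_5(4) > 12.


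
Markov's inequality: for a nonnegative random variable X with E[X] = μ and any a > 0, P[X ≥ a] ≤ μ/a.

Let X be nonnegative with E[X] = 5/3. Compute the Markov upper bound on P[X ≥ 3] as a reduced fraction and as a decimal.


μ = E[X] = 5/3, a = 3.
Markov: P[X ≥ 3] ≤ μ/a = (5/3)/3 = 5/9.
Numerically: ≈ 0.5556.
(Since a = 3 > μ = 1.6667, the bound 5/9 is < 1 and informative.)

P[X ≥ 3] ≤ 5/9 ≈ 0.5556.


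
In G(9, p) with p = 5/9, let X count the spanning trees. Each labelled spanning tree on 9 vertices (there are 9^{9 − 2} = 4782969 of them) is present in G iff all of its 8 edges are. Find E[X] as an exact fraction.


K_9 has 9^{9 − 2} = 4782969 labelled spanning trees.
For each such spanning tree H, let X_H = 1 if all 8 edges of H are present in G. Then P[X_H = 1] = p^{8} = (5/9)^{8} = 390625/43046721.
By linearity of expectation: E[X] = Σ_H E[X_H] = 4782969 · p^{8} = 4782969 · 390625/43046721 = 390625/9.
Numerically: E[X] ≈ 4.34e+04.

E[X] = 4782969 · (5/9)^{8} = 390625/9 ≈ 4.34e+04.


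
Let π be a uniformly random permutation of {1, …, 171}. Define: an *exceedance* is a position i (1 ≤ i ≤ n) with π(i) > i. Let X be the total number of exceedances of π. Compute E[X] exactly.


Write X = Σ_{i=1}^{171} X_i, where X_i = 1_{π(i) > i}.
For each fixed i, π(i) is uniform over {1, …, 171} (marginal of a uniform permutation), so P[π(i) > i] = (n − i)/n. Summing: Σ_{i=1}^{171} (n − i)/n = (0 + 1 + … + 170)/171 = 171(171 − 1)/(2·171) = (171 − 1)/2.
Hence E[X] = Σ_{i=1}^{171} (171 − i)/171 = 85 ≈ 85.000.

E[X] = 85 = 85.000.


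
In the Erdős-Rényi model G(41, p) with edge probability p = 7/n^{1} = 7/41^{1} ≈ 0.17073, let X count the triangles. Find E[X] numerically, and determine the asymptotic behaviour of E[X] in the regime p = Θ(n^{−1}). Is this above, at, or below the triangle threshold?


Number of potential triangles: C(41, 3) = 10660.
Each occurs with probability p³ ≈ (0.17073)³ ≈ 4.9767125e-03.
By linearity: E[X] = C(41, 3)·p³ ≈ 10660 · 4.9767125e-03 ≈ 53.05175.
Here α = 1, so p = 7/n is exactly at the triangle threshold p ~ 1/n. Asymptotically E[X] → c³/6 = 7³/6 = 343/6 ≈ 57.16667, a bounded constant. In this regime the triangle count is asymptotically Poisson(c³/6).

E[X] ≈ 53.05175; in regime p = Θ(1/n^{1}) E[X] stays bounded (at the triangle threshold p ~ 1/n).


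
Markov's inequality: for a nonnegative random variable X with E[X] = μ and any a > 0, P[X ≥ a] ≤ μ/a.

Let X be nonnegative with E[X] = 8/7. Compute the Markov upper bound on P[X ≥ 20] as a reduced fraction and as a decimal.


μ = E[X] = 8/7, a = 20.
Markov: P[X ≥ 20] ≤ μ/a = (8/7)/20 = 2/35.
Numerically: ≈ 0.057143.
(Since a = 20 > μ = 1.142857, the bound 2/35 is < 1 and informative.)

P[X ≥ 20] ≤ 2/35 ≈ 0.057143.


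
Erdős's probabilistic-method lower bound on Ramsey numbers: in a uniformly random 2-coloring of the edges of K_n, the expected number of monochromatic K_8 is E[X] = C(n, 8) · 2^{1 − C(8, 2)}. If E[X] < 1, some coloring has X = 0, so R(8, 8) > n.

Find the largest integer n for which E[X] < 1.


We need C(n, 8) · 2^{1 − 28} < 1, i.e. C(n, 8) < 2^{28 − 1} = 134217728.
Check values of n near the boundary:
  n = 40: C(40, 8) = 76904685; 76904685 < 134217728? YES
  n = 41: C(41, 8) = 95548245; 95548245 < 134217728? YES
  n = 42: C(42, 8) = 118030185; 118030185 < 134217728? YES
  n = 43: C(43, 8) = 145008513; 145008513 < 134217728? NO
The largest n with C(n, 8) < 134217728 is n = 42 (where E[X] = 118030185/134217728 ≈ 0.87939). Hence R(8, 8) > 42, i.e. R(8, 8) ≥ 43.

Largest n = 42; hence R(8, 8) > 42.


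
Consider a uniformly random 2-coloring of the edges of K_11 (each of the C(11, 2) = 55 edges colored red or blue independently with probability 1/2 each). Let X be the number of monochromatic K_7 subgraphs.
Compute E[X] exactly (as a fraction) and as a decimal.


Let X = Σ_S X_S over the C(11, 7) = 330 subsets S of size 7, where X_S = 1 if the K_7 on S is monochromatic.
For a fixed S, the K_7 on S has C(7, 2) = 21 edges. P[all 21 edges red] = (1/2)^21, and likewise for blue, so P[monochromatic] = 2·(1/2)^21 = 2^{1 − 21} = 1/1048576.
By linearity of expectation: E[X] = C(11, 7) · 2^{1 − 21} = 330 · 1/1048576 = 165/524288.
Numerically: E[X] ≈ 0.00031.

E[X] = C(11,7)·2^(1−C(7,2)) = 165/524288 ≈ 0.00031.


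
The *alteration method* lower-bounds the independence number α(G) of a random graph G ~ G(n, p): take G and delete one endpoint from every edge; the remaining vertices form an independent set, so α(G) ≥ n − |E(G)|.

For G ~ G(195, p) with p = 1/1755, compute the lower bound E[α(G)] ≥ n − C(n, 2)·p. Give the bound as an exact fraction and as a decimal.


E[|E(G)|] = C(195, 2)·p = 18915 · (1/1755) = 97/9.
E[α(G)] ≥ n − E[|E(G)|] = 195 − 97/9 = 1658/9.
Numerically: ≈ 184.22222.
(This is only a lower bound; the true E[α(G)] may be larger.)

E[α(G)] ≥ 1658/9 ≈ 184.22222.


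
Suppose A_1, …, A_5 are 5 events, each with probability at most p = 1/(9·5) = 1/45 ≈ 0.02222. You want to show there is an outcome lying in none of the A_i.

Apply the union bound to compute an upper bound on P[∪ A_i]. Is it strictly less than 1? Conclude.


Union bound: P[∪_{i=1}^{5} A_i] ≤ Σ_i P[A_i] ≤ 5·p = 5·(1/45) = 1/9.
Numerically: 1/9 ≈ 0.11111.
Is 1/9 < 1? YES.
Since P[∪ A_i] ≤ 1/9 < 1, the complement has P[∩ A_i^c] ≥ 1 − 1/9 = 8/9 > 0, so some outcome avoids every A_i.

5·p = 1/9 ≈ 0.11111; existence CERTIFIED by the union bound.


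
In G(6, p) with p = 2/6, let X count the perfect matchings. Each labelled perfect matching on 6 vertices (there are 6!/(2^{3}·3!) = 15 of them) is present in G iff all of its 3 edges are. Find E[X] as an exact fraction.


K_6 has 6!/(2^{3}·3!) = 15 labelled perfect matchings.
For each such perfect matching H, let X_H = 1 if all 3 edges of H are present in G. Then P[X_H = 1] = p^{3} = (1/3)^{3} = 1/27.
By linearity: E[X] = Σ_H E[X_H] = 15 · p^{3} = 15 · 1/27 = 5/9.
Numerically: E[X] ≈ 0.5556.

E[X] = 15 · (1/3)^{3} = 5/9 ≈ 0.5556.


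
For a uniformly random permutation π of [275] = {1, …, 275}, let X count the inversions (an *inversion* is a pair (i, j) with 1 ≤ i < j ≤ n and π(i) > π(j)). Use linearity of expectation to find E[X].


Write X = Σ X_I over the C(275, 2) = 37675 pairs i < j, with X_I the indicator of one inversion.
There are 37675 indicators.
For each fixed pair i < j, the values π(i) and π(j) are two distinct elements of {1, …, 275} in uniformly random order; by symmetry P[π(i) > π(j)] = 1/2.
By linearity: E[X] = 37675 · (1/2) = C(275, 2) · (1/2) = 37675/2 = 37675/2 ≈ 18837.500.

E[X] = 37675/2 = 18837.500.


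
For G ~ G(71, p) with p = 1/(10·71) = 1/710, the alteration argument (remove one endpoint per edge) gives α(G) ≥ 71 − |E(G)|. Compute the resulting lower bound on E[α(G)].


E[|E(G)|] = C(71, 2)·p = 2485 · (1/710) = 7/2.
E[α(G)] ≥ n − E[|E(G)|] = 71 − 7/2 = 135/2.
Numerically: ≈ 67.5000.
(This is only a lower bound; the true E[α(G)] may be larger.)

E[α(G)] ≥ 135/2 ≈ 67.5000.


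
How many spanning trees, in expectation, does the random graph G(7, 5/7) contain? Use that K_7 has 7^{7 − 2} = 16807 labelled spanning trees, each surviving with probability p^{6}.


K_7 has 7^{7 − 2} = 16807 labelled spanning trees.
For each such spanning tree H, let X_H = 1 if all 6 edges of H are present in G. Then P[X_H = 1] = p^{6} = (5/7)^{6} = 15625/117649.
By linearity of expectation: E[X] = Σ_H E[X_H] = 16807 · p^{6} = 16807 · 15625/117649 = 15625/7.
Numerically: E[X] ≈ 2232.14.

E[X] = 16807 · (5/7)^{6} = 15625/7 ≈ 2232.14.


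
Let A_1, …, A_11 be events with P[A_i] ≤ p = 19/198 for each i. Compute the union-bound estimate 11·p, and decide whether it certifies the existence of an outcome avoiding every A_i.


Union bound: P[∪_{i=1}^{11} A_i] ≤ Σ_i P[A_i] ≤ 11·p = 11·(19/198) = 19/18.
Numerically: 19/18 ≈ 1.05556.
Is 19/18 < 1? NO.
Since the bound 19/18 is ≥ 1, the union bound is uninformative here; it does NOT by itself certify existence.

11·p = 19/18 ≈ 1.05556; existence NOT certified by the union bound.


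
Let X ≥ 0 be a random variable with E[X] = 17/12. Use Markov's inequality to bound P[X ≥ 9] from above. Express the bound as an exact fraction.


μ = E[X] = 17/12, a = 9.
Markov: P[X ≥ 9] ≤ μ/a = (17/12)/9 = 17/108.
Numerically: ≈ 0.15741.
(Since a = 9 > μ = 1.41667, the bound 17/108 is < 1 and informative.)

P[X ≥ 9] ≤ 17/108 ≈ 0.15741.


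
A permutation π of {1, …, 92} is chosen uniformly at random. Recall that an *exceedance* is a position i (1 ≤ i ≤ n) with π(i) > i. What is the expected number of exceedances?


Write X = Σ_{i=1}^{92} X_i, where X_i = 1_{π(i) > i}.
For each fixed i, π(i) is uniform over {1, …, 92} (marginal of a uniform permutation), so P[π(i) > i] = (n − i)/n. Summing: Σ_{i=1}^{92} (n − i)/n = (0 + 1 + … + 91)/92 = 92(92 − 1)/(2·92) = (92 − 1)/2.
Hence E[X] = Σ_{i=1}^{92} (92 − i)/92 = 91/2 ≈ 45.50000.

E[X] = 91/2 = 45.50000.


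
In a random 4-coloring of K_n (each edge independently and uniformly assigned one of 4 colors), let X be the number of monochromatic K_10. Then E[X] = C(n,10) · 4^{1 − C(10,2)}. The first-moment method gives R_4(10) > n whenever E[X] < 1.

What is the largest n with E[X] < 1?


We need C(n, 10) · 4^{1 − 45} < 1, i.e. C(n, 10) < 4^{45 − 1} = 309485009821345068724781056.
Check values of n near the boundary:
  n = 2019: C(2019, 10) = 303322949179835278009229628; 303322949179835278009229628 < 309485009821345068724781056? YES
  n = 2020: C(2020, 10) = 304832018578739931133653656; 304832018578739931133653656 < 309485009821345068724781056? YES
  n = 2021: C(2021, 10) = 306347841644770462864800616; 306347841644770462864800616 < 309485009821345068724781056? YES
  n = 2022: C(2022, 10) = 307870445231474093395937796; 307870445231474093395937796 < 309485009821345068724781056? YES
  n = 2023: C(2023, 10) = 309399856285778485315440716; 309399856285778485315440716 < 309485009821345068724781056? YES
  n = 2024: C(2024, 10) = 310936101848269937576192656; 310936101848269937576192656 < 309485009821345068724781056? NO
  n = 2025: C(2025, 10) = 312479209053472269772600560; 312479209053472269772600560 < 309485009821345068724781056? NO
The largest n with C(n, 10) < 309485009821345068724781056 is n = 2023 (where E[X] = 77349964071444621328860179/77371252455336267181195264 ≈ 0.9997). Hence R_4(10) > 2023, i.e. R_4(10) ≥ 2024.

Largest n = 2023; hence R_4(10) > 2023.


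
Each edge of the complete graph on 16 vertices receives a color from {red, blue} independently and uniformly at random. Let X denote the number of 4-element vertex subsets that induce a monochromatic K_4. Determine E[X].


Let X = Σ_S X_S over the C(16, 4) = 1820 subsets S of size 4, where X_S = 1 if the K_4 on S is monochromatic.
For a fixed S, the K_4 on S has C(4, 2) = 6 edges. P[all 6 edges red] = (1/2)^6, and likewise for blue, so P[monochromatic] = 2·(1/2)^6 = 2^{1 − 6} = 1/32.
Summing: E[X] = C(16, 4) · 2^{1 − 6} = 1820 · 1/32 = 455/8.
Numerically: E[X] ≈ 56.875000.

E[X] = C(16,4)·2^(1−C(4,2)) = 455/8 ≈ 56.875000.


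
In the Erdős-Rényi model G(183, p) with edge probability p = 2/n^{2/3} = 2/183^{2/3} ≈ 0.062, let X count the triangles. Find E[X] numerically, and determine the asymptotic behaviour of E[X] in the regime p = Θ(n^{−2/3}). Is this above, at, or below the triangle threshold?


Number of potential triangles: C(183, 3) = 1004731.
Each occurs with probability p³ ≈ (0.062)³ ≈ 2.38884e-04.
By linearity: E[X] = C(183, 3)·p³ ≈ 1004731 · 2.38884e-04 ≈ 240.015.
Since α = 2/3 < 1, p = c/n^{2/3} ≫ 1/n is above the triangle threshold p ~ 1/n. Asymptotically E[X] ~ (c³/6)·n^{3(1−α)} = (2³/6)·n^{1} → ∞; triangles are abundant w.h.p.

E[X] ≈ 240.015; in regime p = Θ(1/n^{2/3}) E[X] diverges (above the triangle threshold p ~ 1/n).


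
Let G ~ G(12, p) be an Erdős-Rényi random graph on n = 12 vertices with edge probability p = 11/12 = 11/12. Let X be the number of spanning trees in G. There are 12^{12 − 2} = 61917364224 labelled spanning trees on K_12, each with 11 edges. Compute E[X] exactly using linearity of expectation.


K_12 has 12^{12 − 2} = 61917364224 labelled spanning trees.
For each such spanning tree H, let X_H = 1 if all 11 edges of H are present in G. Then P[X_H = 1] = p^{11} = (11/12)^{11} = 285311670611/743008370688.
Summing the indicators: E[X] = Σ_H E[X_H] = 61917364224 · p^{11} = 61917364224 · 285311670611/743008370688 = 285311670611/12.
Numerically: E[X] ≈ 2.378e+10.

E[X] = 61917364224 · (11/12)^{11} = 285311670611/12 ≈ 2.378e+10.


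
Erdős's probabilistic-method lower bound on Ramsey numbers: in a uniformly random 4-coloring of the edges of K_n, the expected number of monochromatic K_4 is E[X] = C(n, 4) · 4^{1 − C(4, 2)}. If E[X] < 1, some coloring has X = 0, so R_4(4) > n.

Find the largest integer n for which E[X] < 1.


We need C(n, 4) · 4^{1 − 6} < 1, i.e. C(n, 4) < 4^{6 − 1} = 1024.
Check values of n near the boundary:
  n = 12: C(12, 4) = 495; 495 < 1024? YES
  n = 13: C(13, 4) = 715; 715 < 1024? YES
  n = 14: C(14, 4) = 1001; 1001 < 1024? YES
  n = 15: C(15, 4) = 1365; 1365 < 1024? NO
  n = 16: C(16, 4) = 1820; 1820 < 1024? NO
  n = 17: C(17, 4) = 2380; 2380 < 1024? NO
The largest n with C(n, 4) < 1024 is n = 14 (where E[X] = 1001/1024 ≈ 0.977539). Hence R_4(4) > 14, i.e. R_4(4) ≥ 15.

Largest n = 14; hence R_4(4) > 14.


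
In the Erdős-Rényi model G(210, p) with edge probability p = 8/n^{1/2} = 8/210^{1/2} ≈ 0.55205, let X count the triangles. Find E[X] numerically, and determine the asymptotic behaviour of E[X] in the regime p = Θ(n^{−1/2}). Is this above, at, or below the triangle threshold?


Number of potential triangles: C(210, 3) = 1521520.
Each occurs with probability p³ ≈ (0.55205)³ ≈ 1.6824456e-01.
By linearity: E[X] = C(210, 3)·p³ ≈ 1521520 · 1.6824456e-01 ≈ 255987.45596.
Since α = 1/2 < 1, p = c/n^{1/2} ≫ 1/n is above the triangle threshold p ~ 1/n. Asymptotically E[X] ~ (c³/6)·n^{3(1−α)} = (8³/6)·n^{1.5} → ∞; triangles are abundant w.h.p.

E[X] ≈ 255987.45596; in regime p = Θ(1/n^{1/2}) E[X] diverges (above the triangle threshold p ~ 1/n).


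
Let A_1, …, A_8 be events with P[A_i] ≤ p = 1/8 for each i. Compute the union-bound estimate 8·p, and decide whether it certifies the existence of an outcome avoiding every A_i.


Union bound: P[∪_{i=1}^{8} A_i] ≤ Σ_i P[A_i] ≤ 8·p = 8·(1/8) = 1.
Numerically: 1 ≈ 1.0000000.
Is 1 < 1? NO.
Since the bound 1 is ≥ 1, the union bound is uninformative here; it does NOT by itself certify existence.

8·p = 1 ≈ 1.0000000; existence NOT certified by the union bound.


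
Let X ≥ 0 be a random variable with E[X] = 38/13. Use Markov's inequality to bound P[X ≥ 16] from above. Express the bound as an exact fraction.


μ = E[X] = 38/13, a = 16.
Markov: P[X ≥ 16] ≤ μ/a = (38/13)/16 = 19/104.
Numerically: ≈ 0.1827.
(Since a = 16 > μ = 2.9231, the bound 19/104 is < 1 and informative.)

P[X ≥ 16] ≤ 19/104 ≈ 0.1827.


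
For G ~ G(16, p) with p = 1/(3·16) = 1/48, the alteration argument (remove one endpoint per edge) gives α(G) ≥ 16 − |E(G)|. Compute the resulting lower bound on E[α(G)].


E[|E(G)|] = C(16, 2)·p = 120 · (1/48) = 5/2.
E[α(G)] ≥ n − E[|E(G)|] = 16 − 5/2 = 27/2.
Numerically: ≈ 13.5000.
(This is only a lower bound; the true E[α(G)] may be larger.)

E[α(G)] ≥ 27/2 ≈ 13.5000.


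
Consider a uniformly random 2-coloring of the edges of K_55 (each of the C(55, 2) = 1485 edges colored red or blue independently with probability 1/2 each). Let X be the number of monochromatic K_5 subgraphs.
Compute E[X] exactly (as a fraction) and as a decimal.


Let X = Σ_S X_S over the C(55, 5) = 3478761 subsets S of size 5, where X_S = 1 if the K_5 on S is monochromatic.
For a fixed S, the K_5 on S has C(5, 2) = 10 edges. P[all 10 edges red] = (1/2)^10, and likewise for blue, so P[monochromatic] = 2·(1/2)^10 = 2^{1 − 10} = 1/512.
By linearity of expectation: E[X] = C(55, 5) · 2^{1 − 10} = 3478761 · 1/512 = 3478761/512.
Numerically: E[X] ≈ 6794.455.

E[X] = C(55,5)·2^(1−C(5,2)) = 3478761/512 ≈ 6794.455.


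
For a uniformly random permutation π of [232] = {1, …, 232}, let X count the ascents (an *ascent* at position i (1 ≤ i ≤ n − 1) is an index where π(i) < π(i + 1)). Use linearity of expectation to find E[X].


Write X = Σ X_I over i = 1, …, 231, with X_I the indicator of one ascent.
There are 231 indicators.
For each fixed i, the pair (π(i), π(i+1)) is a uniformly random ordered pair of distinct values from {1, …, 232}; by symmetry P[π(i) < π(i+1)] = 1/2.
By linearity: E[X] = 231 · (1/2) = (232 − 1) · (1/2) = 231/2 ≈ 115.500.

E[X] = 231/2 = 115.500.


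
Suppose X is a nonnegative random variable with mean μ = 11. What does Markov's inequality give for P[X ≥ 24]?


μ = E[X] = 11, a = 24.
Markov: P[X ≥ 24] ≤ μ/a = (11)/24 = 11/24.
Numerically: ≈ 0.458333.
(Since a = 24 > μ = 11.000000, the bound 11/24 is < 1 and informative.)

P[X ≥ 24] ≤ 11/24 ≈ 0.458333.


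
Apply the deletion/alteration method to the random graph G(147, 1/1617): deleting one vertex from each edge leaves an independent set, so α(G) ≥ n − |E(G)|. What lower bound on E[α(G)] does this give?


E[|E(G)|] = C(147, 2)·p = 10731 · (1/1617) = 73/11.
E[α(G)] ≥ n − E[|E(G)|] = 147 − 73/11 = 1544/11.
Numerically: ≈ 140.36364.
(This is only a lower bound; the true E[α(G)] may be larger.)

E[α(G)] ≥ 1544/11 ≈ 140.36364.


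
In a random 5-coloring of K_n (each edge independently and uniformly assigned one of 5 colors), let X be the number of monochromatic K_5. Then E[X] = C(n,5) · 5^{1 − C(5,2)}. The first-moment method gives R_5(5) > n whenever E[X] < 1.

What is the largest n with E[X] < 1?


We need C(n, 5) · 5^{1 − 10} < 1, i.e. C(n, 5) < 5^{10 − 1} = 1953125.
Check values of n near the boundary:
  n = 46: C(46, 5) = 1370754; 1370754 < 1953125? YES
  n = 47: C(47, 5) = 1533939; 1533939 < 1953125? YES
  n = 48: C(48, 5) = 1712304; 1712304 < 1953125? YES
  n = 49: C(49, 5) = 1906884; 1906884 < 1953125? YES
  n = 50: C(50, 5) = 2118760; 2118760 < 1953125? NO
  n = 51: C(51, 5) = 2349060; 2349060 < 1953125? NO
The largest n with C(n, 5) < 1953125 is n = 49 (where E[X] = 1906884/1953125 ≈ 0.9763). Hence R_5(5) > 49, i.e. R_5(5) ≥ 50.

Largest n = 49; hence R_5(5) > 49.


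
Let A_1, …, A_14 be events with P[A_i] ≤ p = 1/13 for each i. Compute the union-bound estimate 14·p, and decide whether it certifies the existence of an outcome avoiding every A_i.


Union bound: P[∪_{i=1}^{14} A_i] ≤ Σ_i P[A_i] ≤ 14·p = 14·(1/13) = 14/13.
Numerically: 14/13 ≈ 1.0769231.
Is 14/13 < 1? NO.
Since the bound 14/13 is ≥ 1, the union bound is uninformative here; it does NOT by itself certify existence.

14·p = 14/13 ≈ 1.0769231; existence NOT certified by the union bound.


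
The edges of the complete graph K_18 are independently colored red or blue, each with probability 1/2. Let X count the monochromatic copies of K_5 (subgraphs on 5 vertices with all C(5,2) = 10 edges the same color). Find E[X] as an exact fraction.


Let X = Σ_S X_S over the C(18, 5) = 8568 subsets S of size 5, where X_S = 1 if the K_5 on S is monochromatic.
For a fixed S, the K_5 on S has C(5, 2) = 10 edges. P[all 10 edges red] = (1/2)^10, and likewise for blue, so P[monochromatic] = 2·(1/2)^10 = 2^{1 − 10} = 1/512.
By linearity of expectation: E[X] = C(18, 5) · 2^{1 − 10} = 8568 · 1/512 = 1071/64.
Numerically: E[X] ≈ 16.73438.

E[X] = C(18,5)·2^(1−C(5,2)) = 1071/64 ≈ 16.73438.


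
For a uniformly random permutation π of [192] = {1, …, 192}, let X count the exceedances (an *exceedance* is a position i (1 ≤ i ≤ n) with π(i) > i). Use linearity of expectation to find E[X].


Write X = Σ_{i=1}^{192} X_i, where X_i = 1_{π(i) > i}.
For each fixed i, π(i) is uniform over {1, …, 192} (marginal of a uniform permutation), so P[π(i) > i] = (n − i)/n. Summing: Σ_{i=1}^{192} (n − i)/n = (0 + 1 + … + 191)/192 = 192(192 − 1)/(2·192) = (192 − 1)/2.
Hence E[X] = Σ_{i=1}^{192} (192 − i)/192 = 191/2 ≈ 95.500000.

E[X] = 191/2 = 95.500000.


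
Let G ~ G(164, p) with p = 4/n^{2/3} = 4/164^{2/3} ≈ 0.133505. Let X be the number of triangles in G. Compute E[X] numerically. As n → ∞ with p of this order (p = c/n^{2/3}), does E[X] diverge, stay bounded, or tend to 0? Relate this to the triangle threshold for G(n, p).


Number of potential triangles: C(164, 3) = 721764.
Each occurs with probability p³ ≈ (0.133505)³ ≈ 2.37953599e-03.
By linearity: E[X] = C(164, 3)·p³ ≈ 721764 · 2.37953599e-03 ≈ 1717.463415.
Since α = 2/3 < 1, p = c/n^{2/3} ≫ 1/n is above the triangle threshold p ~ 1/n. Asymptotically E[X] ~ (c³/6)·n^{3(1−α)} = (4³/6)·n^{1} → ∞; triangles are abundant w.h.p.

E[X] ≈ 1717.463415; in regime p = Θ(1/n^{2/3}) E[X] diverges (above the triangle threshold p ~ 1/n).


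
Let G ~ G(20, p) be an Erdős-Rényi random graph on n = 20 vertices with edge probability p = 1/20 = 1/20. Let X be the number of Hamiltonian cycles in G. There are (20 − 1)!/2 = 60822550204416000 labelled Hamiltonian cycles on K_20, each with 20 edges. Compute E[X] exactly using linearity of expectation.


K_20 has (20 − 1)!/2 = 60822550204416000 labelled Hamiltonian cycles.
For each such Hamiltonian cycle H, let X_H = 1 if all 20 edges of H are present in G. Then P[X_H = 1] = p^{20} = (1/20)^{20} = 1/104857600000000000000000000.
By linearity of expectation: E[X] = Σ_H E[X_H] = 60822550204416000 · p^{20} = 60822550204416000 · 1/104857600000000000000000000 = 14849255421/25600000000000000000.
Numerically: E[X] ≈ 5.8005e-10.

E[X] = 60822550204416000 · (1/20)^{20} = 14849255421/25600000000000000000 ≈ 5.8005e-10.


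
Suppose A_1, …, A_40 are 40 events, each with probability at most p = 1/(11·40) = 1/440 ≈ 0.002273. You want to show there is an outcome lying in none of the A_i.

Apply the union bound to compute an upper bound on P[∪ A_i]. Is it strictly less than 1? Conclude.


Union bound: P[∪_{i=1}^{40} A_i] ≤ Σ_i P[A_i] ≤ 40·p = 40·(1/440) = 1/11.
Numerically: 1/11 ≈ 0.090909.
Is 1/11 < 1? YES.
Since P[∪ A_i] ≤ 1/11 < 1, the complement has P[∩ A_i^c] ≥ 1 − 1/11 = 10/11 > 0, so some outcome avoids every A_i.

40·p = 1/11 ≈ 0.090909; existence CERTIFIED by the union bound.


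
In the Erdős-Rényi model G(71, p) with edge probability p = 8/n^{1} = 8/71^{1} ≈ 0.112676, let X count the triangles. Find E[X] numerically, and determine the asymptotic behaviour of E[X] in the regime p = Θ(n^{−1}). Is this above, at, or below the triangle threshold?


Number of potential triangles: C(71, 3) = 57155.
Each occurs with probability p³ ≈ (0.112676)³ ≈ 1.43052323e-03.
By linearity: E[X] = C(71, 3)·p³ ≈ 57155 · 1.43052323e-03 ≈ 81.761555.
Here α = 1, so p = 8/n is exactly at the triangle threshold p ~ 1/n. Asymptotically E[X] → c³/6 = 8³/6 = 256/3 ≈ 85.333333, a bounded constant. In this regime the triangle count is asymptotically Poisson(c³/6).

E[X] ≈ 81.761555; in regime p = Θ(1/n^{1}) E[X] stays bounded (at the triangle threshold p ~ 1/n).


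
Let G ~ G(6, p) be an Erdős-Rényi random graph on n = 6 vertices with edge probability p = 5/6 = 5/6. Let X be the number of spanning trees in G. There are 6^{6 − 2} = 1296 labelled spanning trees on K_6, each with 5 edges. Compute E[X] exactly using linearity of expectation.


K_6 has 6^{6 − 2} = 1296 labelled spanning trees.
For each such spanning tree H, let X_H = 1 if all 5 edges of H are present in G. Then P[X_H = 1] = p^{5} = (5/6)^{5} = 3125/7776.
Summing the indicators: E[X] = Σ_H E[X_H] = 1296 · p^{5} = 1296 · 3125/7776 = 3125/6.
Numerically: E[X] ≈ 520.833.

E[X] = 1296 · (5/6)^{5} = 3125/6 ≈ 520.833.


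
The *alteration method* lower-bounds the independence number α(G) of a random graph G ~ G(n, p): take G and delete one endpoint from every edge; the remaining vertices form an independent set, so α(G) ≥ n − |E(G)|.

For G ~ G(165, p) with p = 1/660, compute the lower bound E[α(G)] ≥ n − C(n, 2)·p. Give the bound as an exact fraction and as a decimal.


E[|E(G)|] = C(165, 2)·p = 13530 · (1/660) = 41/2.
E[α(G)] ≥ n − E[|E(G)|] = 165 − 41/2 = 289/2.
Numerically: ≈ 144.500000.
(This is only a lower bound; the true E[α(G)] may be larger.)

E[α(G)] ≥ 289/2 ≈ 144.500000.


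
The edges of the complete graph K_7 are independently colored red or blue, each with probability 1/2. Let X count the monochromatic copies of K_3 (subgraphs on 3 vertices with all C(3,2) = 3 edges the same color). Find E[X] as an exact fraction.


Let X = Σ_S X_S over the C(7, 3) = 35 subsets S of size 3, where X_S = 1 if the K_3 on S is monochromatic.
For a fixed S, the K_3 on S has C(3, 2) = 3 edges. P[all 3 edges red] = (1/2)^3, and likewise for blue, so P[monochromatic] = 2·(1/2)^3 = 2^{1 − 3} = 1/4.
By linearity of expectation: E[X] = C(7, 3) · 2^{1 − 3} = 35 · 1/4 = 35/4.
Numerically: E[X] ≈ 8.750000.

E[X] = C(7,3)·2^(1−C(3,2)) = 35/4 ≈ 8.750000.


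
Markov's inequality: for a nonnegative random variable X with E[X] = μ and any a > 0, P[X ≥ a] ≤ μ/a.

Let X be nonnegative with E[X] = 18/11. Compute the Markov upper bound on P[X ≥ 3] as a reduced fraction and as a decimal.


μ = E[X] = 18/11, a = 3.
Markov: P[X ≥ 3] ≤ μ/a = (18/11)/3 = 6/11.
Numerically: ≈ 0.545.
(Since a = 3 > μ = 1.636, the bound 6/11 is < 1 and informative.)

P[X ≥ 3] ≤ 6/11 ≈ 0.545.


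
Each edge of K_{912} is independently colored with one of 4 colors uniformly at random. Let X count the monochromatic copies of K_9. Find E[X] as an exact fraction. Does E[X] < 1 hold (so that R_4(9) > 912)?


E[X] = C(912, 9) · 4^{1 − 36} = 1156095740032081475120 · 4^{−35} = 1156095740032081475120/1180591620717411303424.
As a reduced fraction: E[X] = 72255983752005092195/73786976294838206464 ≈ 0.97925.
Is E[X] < 1? YES.
Since E[X] < 1, there exists a 4-coloring of K_{912} with no monochromatic K_9; hence R_4(9) > 912.

E[X] = 72255983752005092195/73786976294838206464 ≈ 0.97925; E[X] < 1, so R_4(9) > 912.


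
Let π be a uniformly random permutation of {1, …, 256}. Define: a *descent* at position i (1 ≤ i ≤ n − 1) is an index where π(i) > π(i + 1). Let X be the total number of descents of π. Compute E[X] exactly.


Write X = Σ X_I over i = 1, …, 255, with X_I the indicator of one descent.
There are 255 indicators.
For each fixed i, the pair (π(i), π(i+1)) is a uniformly random ordered pair of distinct values from {1, …, 256}; by symmetry P[π(i) > π(i+1)] = 1/2.
By linearity: E[X] = 255 · (1/2) = (256 − 1) · (1/2) = 255/2 ≈ 127.500.

E[X] = 255/2 = 127.500.


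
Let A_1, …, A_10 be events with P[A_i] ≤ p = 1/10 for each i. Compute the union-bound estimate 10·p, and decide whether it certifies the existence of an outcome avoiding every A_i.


Union bound: P[∪_{i=1}^{10} A_i] ≤ Σ_i P[A_i] ≤ 10·p = 10·(1/10) = 1.
Numerically: 1 ≈ 1.000.
Is 1 < 1? NO.
Since the bound 1 is ≥ 1, the union bound is uninformative here; it does NOT by itself certify existence.

10·p = 1 ≈ 1.000; existence NOT certified by the union bound.


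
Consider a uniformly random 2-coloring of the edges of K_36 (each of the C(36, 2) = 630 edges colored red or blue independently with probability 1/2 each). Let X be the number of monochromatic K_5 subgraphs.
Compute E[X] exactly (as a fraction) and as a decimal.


Let X = Σ_S X_S over the C(36, 5) = 376992 subsets S of size 5, where X_S = 1 if the K_5 on S is monochromatic.
For a fixed S, the K_5 on S has C(5, 2) = 10 edges. P[all 10 edges red] = (1/2)^10, and likewise for blue, so P[monochromatic] = 2·(1/2)^10 = 2^{1 − 10} = 1/512.
By linearity: E[X] = C(36, 5) · 2^{1 − 10} = 376992 · 1/512 = 11781/16.
Numerically: E[X] ≈ 736.3125.

E[X] = C(36,5)·2^(1−C(5,2)) = 11781/16 ≈ 736.3125.


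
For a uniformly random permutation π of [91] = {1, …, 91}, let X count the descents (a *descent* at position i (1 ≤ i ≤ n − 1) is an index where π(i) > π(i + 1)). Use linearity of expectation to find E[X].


Write X = Σ X_I over i = 1, …, 90, with X_I the indicator of one descent.
There are 90 indicators.
For each fixed i, the pair (π(i), π(i+1)) is a uniformly random ordered pair of distinct values from {1, …, 91}; by symmetry P[π(i) > π(i+1)] = 1/2.
By linearity: E[X] = 90 · (1/2) = (91 − 1) · (1/2) = 45 ≈ 45.00000.

E[X] = 45 = 45.00000.


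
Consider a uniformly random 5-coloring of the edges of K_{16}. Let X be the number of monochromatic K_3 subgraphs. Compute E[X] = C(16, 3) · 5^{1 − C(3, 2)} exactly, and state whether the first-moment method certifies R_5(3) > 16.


E[X] = C(16, 3) · 5^{1 − 3} = 560 · 5^{−2} = 560/25.
As a reduced fraction: E[X] = 112/5 ≈ 22.40000.
Is E[X] < 1? NO.
Since E[X] ≥ 1, the first-moment bound is inconclusive at n = 16; it does NOT by itself certify R_5(3) > 16.

E[X] = 112/5 ≈ 22.40000; E[X] ≥ 1; first-moment method inconclusive here.
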